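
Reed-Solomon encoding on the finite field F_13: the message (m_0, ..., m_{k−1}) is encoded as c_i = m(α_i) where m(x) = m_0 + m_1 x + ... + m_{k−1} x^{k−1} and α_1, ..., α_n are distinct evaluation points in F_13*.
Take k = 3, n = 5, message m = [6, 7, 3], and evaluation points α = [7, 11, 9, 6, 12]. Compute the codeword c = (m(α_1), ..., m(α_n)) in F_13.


c = [7, 4, 0, 0, 2]

Message polynomial: m(x) = 6 + 7·x + 3·x^2 (mod 13).
For each evaluation point α_i, compute m(α_i) mod 13:
  α_1 = 7: Horner steps 3 → 2 → 7, so m(7) = 7.
  α_2 = 11: Horner steps 3 → 1 → 4, so m(11) = 4.
  α_3 = 9: Horner steps 3 → 8 → 0, so m(9) = 0.
  α_4 = 6: Horner steps 3 → 12 → 0, so m(6) = 0.
  α_5 = 12: Horner steps 3 → 4 → 2, so m(12) = 2.
Codeword c = [7, 4, 0, 0, 2] ∈ F_13^5.


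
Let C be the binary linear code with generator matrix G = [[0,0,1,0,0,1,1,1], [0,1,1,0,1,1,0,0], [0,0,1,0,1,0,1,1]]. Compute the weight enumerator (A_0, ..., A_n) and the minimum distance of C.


Weight distribution: A_0 = 1, A_2 = 2, A_4 = 5. Minimum distance d = 2.

Enumerate all 2^3 = 8 messages m ∈ F_2^3.
For each, compute codeword c = mG in F_2^8, then tally its weight.
  m = 000 → c = 00000000, weight = 0.
  m = 100 → c = 00100111, weight = 4.
  m = 010 → c = 01101100, weight = 4.
  m = 110 → c = 01001011, weight = 4.
  m = 001 → c = 00101011, weight = 4.
  m = 101 → c = 00001100, weight = 2.
  m = 011 → c = 01000111, weight = 4.
  m = 111 → c = 01100000, weight = 2.
Tally weights:
  weight 0: 1 codewords.
  weight 2: 2 codewords.
  weight 4: 5 codewords.
Minimum distance d = smallest w > 0 with A_w > 0 = 2.
Sanity: Σ A_w = 8 = 2^3 = 8 ✓.


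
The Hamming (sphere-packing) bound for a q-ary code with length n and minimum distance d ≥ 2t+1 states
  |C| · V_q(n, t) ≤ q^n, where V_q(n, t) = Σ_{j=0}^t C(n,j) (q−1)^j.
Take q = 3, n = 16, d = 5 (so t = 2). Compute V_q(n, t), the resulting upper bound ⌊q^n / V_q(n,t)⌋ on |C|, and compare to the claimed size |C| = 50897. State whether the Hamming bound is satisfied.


V_q(n, t) = 513, q^n = 43046721, Hamming bound = 83911, |C| = 50897 ≤ bound (satisfied).

Step 1: Compute V_q(n, t) = Σ_{j=0}^2 C(n, j) (q−1)^j.
  j = 0: C(16,0)·(2)^0 = 1·1 = 1.
  j = 1: C(16,1)·(2)^1 = 16·2 = 32.
  j = 2: C(16,2)·(2)^2 = 120·4 = 480.
  V_q(n, t) = 1 + 32 + 480 = 513.
Step 2: q^n = 3^16 = 43046721.
Step 3: Hamming bound ⌊q^n / V_q(n,t)⌋ = ⌊43046721/513⌋ = 83911.
Step 4: Compare |C| = 50897 to 83911: satisfied.
The claimed |C| lies below the Hamming bound.


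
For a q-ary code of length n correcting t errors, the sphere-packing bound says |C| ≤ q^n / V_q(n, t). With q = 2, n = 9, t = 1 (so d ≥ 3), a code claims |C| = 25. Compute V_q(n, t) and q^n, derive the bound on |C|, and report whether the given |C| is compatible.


V_q(n, t) = 10, q^n = 512, Hamming bound = 51, |C| = 25 ≤ bound (satisfied).

Step 1: Compute V_q(n, t) = Σ_{j=0}^1 C(n, j) (q−1)^j.
  j = 0: C(9,0)·(1)^0 = 1·1 = 1.
  j = 1: C(9,1)·(1)^1 = 9·1 = 9.
  V_q(n, t) = 1 + 9 = 10.
Step 2: q^n = 2^9 = 512.
Step 3: Hamming bound ⌊q^n / V_q(n,t)⌋ = ⌊512/10⌋ = 51.
Step 4: Compare |C| = 25 to 51: satisfied.
The claimed |C| lies below the Hamming bound.


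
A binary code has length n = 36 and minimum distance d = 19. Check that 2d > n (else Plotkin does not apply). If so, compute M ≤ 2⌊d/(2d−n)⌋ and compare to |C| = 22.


Plotkin bound M ≤ 18; given |C| = 22 > bound (violated).

Check applicability: 2d = 38, n = 36.
2d − n = 2 > 0, so Plotkin applies.
Compute d/(2d−n) = 19/2 ≈ 9.5000.
⌊d/(2d−n)⌋ = 9.
Plotkin bound: M ≤ 2·9 = 18.
Given |C| = 22, check: VIOLATED.
This |C| is above the Plotkin bound, so no binary code with n = 36, d = 19 and 22 codewords exists.


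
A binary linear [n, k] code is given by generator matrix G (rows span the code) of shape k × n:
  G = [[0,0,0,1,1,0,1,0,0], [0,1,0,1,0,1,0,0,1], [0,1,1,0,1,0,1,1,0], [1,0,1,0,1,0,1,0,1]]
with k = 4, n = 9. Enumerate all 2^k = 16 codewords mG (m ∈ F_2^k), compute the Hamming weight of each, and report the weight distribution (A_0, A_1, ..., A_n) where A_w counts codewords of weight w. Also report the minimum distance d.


Weight distribution: A_0 = 1, A_3 = 1, A_4 = 7, A_5 = 4, A_7 = 3. Minimum distance d = 3.

Enumerate all 2^4 = 16 messages m ∈ F_2^4.
For each, compute codeword c = mG in F_2^9, then tally its weight.
  m = 0000 → c = 000000000, weight = 0.
  m = 1000 → c = 000110100, weight = 3.
  m = 0100 → c = 010101001, weight = 4.
  m = 1100 → c = 010011101, weight = 5.
  m = 0010 → c = 011010110, weight = 5.
  m = 1010 → c = 011100010, weight = 4.
  m = 0110 → c = 001111111, weight = 7.
  m = 1110 → c = 001001011, weight = 4.
  m = 0001 → c = 101010101, weight = 5.
  m = 1001 → c = 101100001, weight = 4.
  m = 0101 → c = 111111100, weight = 7.
  m = 1101 → c = 111001000, weight = 4.
  m = 0011 → c = 110000011, weight = 4.
  m = 1011 → c = 110110111, weight = 7.
  m = 0111 → c = 100101010, weight = 4.
  m = 1111 → c = 100011110, weight = 5.
Tally weights:
  weight 0: 1 codewords.
  weight 3: 1 codewords.
  weight 4: 7 codewords.
  weight 5: 4 codewords.
  weight 7: 3 codewords.
Minimum distance d = smallest w > 0 with A_w > 0 = 3.
Sanity: Σ A_w = 16 = 2^4 = 16 ✓.


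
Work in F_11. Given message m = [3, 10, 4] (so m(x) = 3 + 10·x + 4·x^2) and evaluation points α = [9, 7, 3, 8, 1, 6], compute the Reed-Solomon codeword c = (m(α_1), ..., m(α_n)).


c = [10, 5, 3, 9, 6, 9]

Message polynomial: m(x) = 3 + 10·x + 4·x^2 (mod 11).
For each evaluation point α_i, compute m(α_i) mod 11:
  α_1 = 9: Horner steps 4 → 2 → 10, so m(9) = 10.
  α_2 = 7: Horner steps 4 → 5 → 5, so m(7) = 5.
  α_3 = 3: Horner steps 4 → 0 → 3, so m(3) = 3.
  α_4 = 8: Horner steps 4 → 9 → 9, so m(8) = 9.
  α_5 = 1: Horner steps 4 → 3 → 6, so m(1) = 6.
  α_6 = 6: Horner steps 4 → 1 → 9, so m(6) = 9.
Codeword c = [10, 5, 3, 9, 6, 9] ∈ F_11^6.


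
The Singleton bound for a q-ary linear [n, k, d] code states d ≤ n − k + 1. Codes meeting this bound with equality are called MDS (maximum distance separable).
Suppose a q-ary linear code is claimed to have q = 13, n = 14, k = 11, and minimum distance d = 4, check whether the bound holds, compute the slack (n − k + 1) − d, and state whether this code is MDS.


Singleton RHS = n − k + 1 = 4, slack = 0, bound satisfied, MDS.

Singleton bound: d ≤ n − k + 1.
Here n = 14, k = 11, so n − k + 1 = 4.
Given d = 4, check d ≤ 4: YES.
Slack = (n − k + 1) − d = 0.
The code is MDS (slack = 0).
Description: the claimed parameters are [14, 11, 4]_13; such a code would be MDS (meets Singleton bound).


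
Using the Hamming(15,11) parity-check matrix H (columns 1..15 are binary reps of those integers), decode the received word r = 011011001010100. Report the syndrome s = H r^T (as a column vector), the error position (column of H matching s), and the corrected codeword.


s = (1, 1, 0, 1)^T, error position = 13, corrected codeword c = 011011001010000

Compute s = H r^T mod 2 one row at a time:
  s_1 = 0 + 1 + 0 + 1 + 0 + 1 + 0 + 0 = 3 ≡ 1 (mod 2).
  s_2 = 0 + 1 + 1 + 0 + 0 + 1 + 0 + 0 = 3 ≡ 1 (mod 2).
  s_3 = 1 + 1 + 1 + 0 + 0 + 1 + 0 + 0 = 4 ≡ 0 (mod 2).
  s_4 = 0 + 1 + 1 + 0 + 1 + 1 + 1 + 0 = 5 ≡ 1 (mod 2).
s = (1, 1, 0, 1)^T — this equals column 13 of H (binary 1101), so error is at position 13.
Correct: flip bit 13 of r = 011011001010100 to get c = 011011001010000.


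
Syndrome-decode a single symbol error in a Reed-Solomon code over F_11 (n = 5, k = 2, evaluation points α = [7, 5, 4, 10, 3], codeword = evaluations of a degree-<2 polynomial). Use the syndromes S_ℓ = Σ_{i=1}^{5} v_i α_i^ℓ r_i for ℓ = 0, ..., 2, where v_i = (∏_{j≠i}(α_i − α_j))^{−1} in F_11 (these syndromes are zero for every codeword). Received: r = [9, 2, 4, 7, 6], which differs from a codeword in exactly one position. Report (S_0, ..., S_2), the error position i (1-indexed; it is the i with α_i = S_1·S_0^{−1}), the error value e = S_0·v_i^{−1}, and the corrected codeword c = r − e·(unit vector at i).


S = (5, 6, 5), error at position 4, error magnitude e = 4, c = [9, 2, 4, 3, 6].

Step 1: column multipliers v_i = (∏_{j≠i}(α_i − α_j))^{−1} mod 11.
  i = 1 (α = 7): (7−5)(7−4)(7−10)(7−3) = 2·3·(−3)·4 = −72 ≡ 5, so v_1 = 5^{−1} = 9 (mod 11).
  i = 2 (α = 5): (5−7)(5−4)(5−10)(5−3) = (−2)·1·(−5)·2 = 20 ≡ 9, so v_2 = 9^{−1} = 5 (mod 11).
  i = 3 (α = 4): (4−7)(4−5)(4−10)(4−3) = (−3)·(−1)·(−6)·1 = −18 ≡ 4, so v_3 = 4^{−1} = 3 (mod 11).
  i = 4 (α = 10): (10−7)(10−5)(10−4)(10−3) = 3·5·6·7 = 630 ≡ 3, so v_4 = 3^{−1} = 4 (mod 11).
  i = 5 (α = 3): (3−7)(3−5)(3−4)(3−10) = (−4)·(−2)·(−1)·(−7) = 56 ≡ 1, so v_5 = 1^{−1} = 1 (mod 11).
  v = [9, 5, 3, 4, 1].
Step 2: syndromes of r = [9, 2, 4, 7, 6] (all sums mod 11).
  S_0 = Σ v_i r_i = 9·9 + 5·2 + 3·4 + 4·7 + 1·6 = 137 ≡ 5.
  S_1 = Σ v_i α_i r_i = 9·7·9 + 5·5·2 + 3·4·4 + 4·10·7 + 1·3·6 = 963 ≡ 6.
  α_i^2 mod 11 = [5, 3, 5, 1, 9].
  S_2 = Σ v_i α_i^2 r_i = 9·5·9 + 5·3·2 + 3·5·4 + 4·1·7 + 1·9·6 = 577 ≡ 5.
  S = (5, 6, 5) ≠ 0, so r is not a codeword (an error is present).
Step 3: locate the error. For a single error e at position i, S_ℓ = v_i·e·α_i^ℓ, so α_err = S_1/S_0.
  S_0^{−1} = 5^{−1} = 9 (mod 11), so α_err = 6·9 = 54 ≡ 10 = α_4. Error position i = 4.
  Consistency check: S_2/S_1 = 5·2 = 10 ≡ 10 = α_err ✓ (single-error assumption holds).
Step 4: error magnitude e = S_0/v_4 = S_0·∏_{j≠4}(α_4 − α_j) = 5·3 = 15 ≡ 4 (mod 11).
Step 5: correct position 4: c_4 = r_4 − e = 7 − 4 ≡ 3 (mod 11). Hence c = [9, 2, 4, 3, 6].
  Check: interpolating c through the α_i gives m(x) = 1 + 9·x (degree < 2) with m(α_i) = c_i for every i, so c is indeed a codeword.


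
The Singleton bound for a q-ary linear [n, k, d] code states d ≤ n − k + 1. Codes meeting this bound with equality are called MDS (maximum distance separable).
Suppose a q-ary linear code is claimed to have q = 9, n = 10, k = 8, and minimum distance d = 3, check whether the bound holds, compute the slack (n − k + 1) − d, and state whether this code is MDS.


Singleton RHS = n − k + 1 = 3, slack = 0, bound satisfied, MDS.

Singleton bound: d ≤ n − k + 1.
Here n = 10, k = 8, so n − k + 1 = 3.
Given d = 3, check d ≤ 3: YES.
Slack = (n − k + 1) − d = 0.
The code is MDS (slack = 0).
Description: the claimed parameters are [10, 8, 3]_9; such a code would be MDS (meets Singleton bound).


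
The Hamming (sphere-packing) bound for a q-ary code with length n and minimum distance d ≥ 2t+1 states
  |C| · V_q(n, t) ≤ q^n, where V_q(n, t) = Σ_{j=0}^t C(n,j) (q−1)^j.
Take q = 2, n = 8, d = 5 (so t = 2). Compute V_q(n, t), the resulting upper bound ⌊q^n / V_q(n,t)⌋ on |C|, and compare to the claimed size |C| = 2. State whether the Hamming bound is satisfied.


V_q(n, t) = 37, q^n = 256, Hamming bound = 6, |C| = 2 ≤ bound (satisfied).

Step 1: Compute V_q(n, t) = Σ_{j=0}^2 C(n, j) (q−1)^j.
  j = 0: C(8,0)·(1)^0 = 1·1 = 1.
  j = 1: C(8,1)·(1)^1 = 8·1 = 8.
  j = 2: C(8,2)·(1)^2 = 28·1 = 28.
  V_q(n, t) = 1 + 8 + 28 = 37.
Step 2: q^n = 2^8 = 256.
Step 3: Hamming bound ⌊q^n / V_q(n,t)⌋ = ⌊256/37⌋ = 6.
Step 4: Compare |C| = 2 to 6: satisfied.
The claimed |C| lies below the Hamming bound.


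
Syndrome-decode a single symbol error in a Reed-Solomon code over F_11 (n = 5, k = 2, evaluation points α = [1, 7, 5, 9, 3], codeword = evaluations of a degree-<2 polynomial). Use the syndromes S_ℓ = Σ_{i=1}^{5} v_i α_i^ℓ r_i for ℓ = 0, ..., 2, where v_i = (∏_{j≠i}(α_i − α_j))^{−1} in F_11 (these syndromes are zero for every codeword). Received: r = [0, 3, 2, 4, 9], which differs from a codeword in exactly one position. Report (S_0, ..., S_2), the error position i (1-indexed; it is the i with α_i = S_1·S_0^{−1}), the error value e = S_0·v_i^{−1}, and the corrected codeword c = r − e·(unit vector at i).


S = (10, 8, 2), error at position 5, error magnitude e = 8, c = [0, 3, 2, 4, 1].

Step 1: column multipliers v_i = (∏_{j≠i}(α_i − α_j))^{−1} mod 11.
  i = 1 (α = 1): (1−7)(1−5)(1−9)(1−3) = (−6)·(−4)·(−8)·(−2) = 384 ≡ 10, so v_1 = 10^{−1} = 10 (mod 11).
  i = 2 (α = 7): (7−1)(7−5)(7−9)(7−3) = 6·2·(−2)·4 = −96 ≡ 3, so v_2 = 3^{−1} = 4 (mod 11).
  i = 3 (α = 5): (5−1)(5−7)(5−9)(5−3) = 4·(−2)·(−4)·2 = 64 ≡ 9, so v_3 = 9^{−1} = 5 (mod 11).
  i = 4 (α = 9): (9−1)(9−7)(9−5)(9−3) = 8·2·4·6 = 384 ≡ 10, so v_4 = 10^{−1} = 10 (mod 11).
  i = 5 (α = 3): (3−1)(3−7)(3−5)(3−9) = 2·(−4)·(−2)·(−6) = −96 ≡ 3, so v_5 = 3^{−1} = 4 (mod 11).
  v = [10, 4, 5, 10, 4].
Step 2: syndromes of r = [0, 3, 2, 4, 9] (all sums mod 11).
  S_0 = Σ v_i r_i = 10·0 + 4·3 + 5·2 + 10·4 + 4·9 = 98 ≡ 10.
  S_1 = Σ v_i α_i r_i = 10·1·0 + 4·7·3 + 5·5·2 + 10·9·4 + 4·3·9 = 602 ≡ 8.
  α_i^2 mod 11 = [1, 5, 3, 4, 9].
  S_2 = Σ v_i α_i^2 r_i = 10·1·0 + 4·5·3 + 5·3·2 + 10·4·4 + 4·9·9 = 574 ≡ 2.
  S = (10, 8, 2) ≠ 0, so r is not a codeword (an error is present).
Step 3: locate the error. For a single error e at position i, S_ℓ = v_i·e·α_i^ℓ, so α_err = S_1/S_0.
  S_0^{−1} = 10^{−1} = 10 (mod 11), so α_err = 8·10 = 80 ≡ 3 = α_5. Error position i = 5.
  Consistency check: S_2/S_1 = 2·7 = 14 ≡ 3 = α_err ✓ (single-error assumption holds).
Step 4: error magnitude e = S_0/v_5 = S_0·∏_{j≠5}(α_5 − α_j) = 10·3 = 30 ≡ 8 (mod 11).
Step 5: correct position 5: c_5 = r_5 − e = 9 − 8 ≡ 1 (mod 11). Hence c = [0, 3, 2, 4, 1].
  Check: interpolating c through the α_i gives m(x) = 5 + 6·x (degree < 2) with m(α_i) = c_i for every i, so c is indeed a codeword.


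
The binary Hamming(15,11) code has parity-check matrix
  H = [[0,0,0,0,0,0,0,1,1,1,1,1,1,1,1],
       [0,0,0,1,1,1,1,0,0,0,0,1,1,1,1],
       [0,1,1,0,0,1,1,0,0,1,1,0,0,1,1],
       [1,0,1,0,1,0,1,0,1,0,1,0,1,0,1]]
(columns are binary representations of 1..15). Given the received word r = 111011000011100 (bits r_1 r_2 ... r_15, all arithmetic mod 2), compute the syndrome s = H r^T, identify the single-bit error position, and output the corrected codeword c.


s = (1, 0, 0, 1)^T, error position = 9, corrected codeword c = 111011001011100

Compute s = H r^T mod 2 one row at a time:
  s_1 = 0 + 0 + 0 + 1 + 1 + 1 + 0 + 0 = 3 ≡ 1 (mod 2).
  s_2 = 0 + 1 + 1 + 0 + 1 + 1 + 0 + 0 = 4 ≡ 0 (mod 2).
  s_3 = 1 + 1 + 1 + 0 + 0 + 1 + 0 + 0 = 4 ≡ 0 (mod 2).
  s_4 = 1 + 1 + 1 + 0 + 0 + 1 + 1 + 0 = 5 ≡ 1 (mod 2).
s = (1, 0, 0, 1)^T — this equals column 9 of H (binary 1001), so error is at position 9.
Correct: flip bit 9 of r = 111011000011100 to get c = 111011001011100.


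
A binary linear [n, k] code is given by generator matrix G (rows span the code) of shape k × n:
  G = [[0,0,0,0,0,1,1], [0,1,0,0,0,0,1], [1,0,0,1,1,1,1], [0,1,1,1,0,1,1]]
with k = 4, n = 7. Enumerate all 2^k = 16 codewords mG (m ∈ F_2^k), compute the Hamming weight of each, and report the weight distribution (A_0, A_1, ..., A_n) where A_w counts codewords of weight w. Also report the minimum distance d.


Weight distribution: A_0 = 1, A_2 = 3, A_3 = 4, A_4 = 3, A_5 = 4, A_6 = 1. Minimum distance d = 2.

Enumerate all 2^4 = 16 messages m ∈ F_2^4.
For each, compute codeword c = mG in F_2^7, then tally its weight.
  m = 0000 → c = 0000000, weight = 0.
  m = 1000 → c = 0000011, weight = 2.
  m = 0100 → c = 0100001, weight = 2.
  m = 1100 → c = 0100010, weight = 2.
  m = 0010 → c = 1001111, weight = 5.
  m = 1010 → c = 1001100, weight = 3.
  m = 0110 → c = 1101110, weight = 5.
  m = 1110 → c = 1101101, weight = 5.
  m = 0001 → c = 0111011, weight = 5.
  m = 1001 → c = 0111000, weight = 3.
  m = 0101 → c = 0011010, weight = 3.
  m = 1101 → c = 0011001, weight = 3.
  m = 0011 → c = 1110100, weight = 4.
  m = 1011 → c = 1110111, weight = 6.
  m = 0111 → c = 1010101, weight = 4.
  m = 1111 → c = 1010110, weight = 4.
Tally weights:
  weight 0: 1 codewords.
  weight 2: 3 codewords.
  weight 3: 4 codewords.
  weight 4: 3 codewords.
  weight 5: 4 codewords.
  weight 6: 1 codewords.
Minimum distance d = smallest w > 0 with A_w > 0 = 2.
Sanity: Σ A_w = 16 = 2^4 = 16 ✓.


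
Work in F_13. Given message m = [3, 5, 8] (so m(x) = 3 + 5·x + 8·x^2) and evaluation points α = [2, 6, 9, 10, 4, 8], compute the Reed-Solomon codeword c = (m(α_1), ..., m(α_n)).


c = [6, 9, 7, 8, 8, 9]

Message polynomial: m(x) = 3 + 5·x + 8·x^2 (mod 13).
For each evaluation point α_i, compute m(α_i) mod 13:
  α_1 = 2: Horner steps 8 → 8 → 6, so m(2) = 6.
  α_2 = 6: Horner steps 8 → 1 → 9, so m(6) = 9.
  α_3 = 9: Horner steps 8 → 12 → 7, so m(9) = 7.
  α_4 = 10: Horner steps 8 → 7 → 8, so m(10) = 8.
  α_5 = 4: Horner steps 8 → 11 → 8, so m(4) = 8.
  α_6 = 8: Horner steps 8 → 4 → 9, so m(8) = 9.
Codeword c = [6, 9, 7, 8, 8, 9] ∈ F_13^6.


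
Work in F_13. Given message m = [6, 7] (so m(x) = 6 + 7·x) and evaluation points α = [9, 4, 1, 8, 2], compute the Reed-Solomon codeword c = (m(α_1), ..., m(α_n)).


c = [4, 8, 0, 10, 7]

Message polynomial: m(x) = 6 + 7·x (mod 13).
For each evaluation point α_i, compute m(α_i) mod 13:
  α_1 = 9: Horner steps 7 → 4, so m(9) = 4.
  α_2 = 4: Horner steps 7 → 8, so m(4) = 8.
  α_3 = 1: Horner steps 7 → 0, so m(1) = 0.
  α_4 = 8: Horner steps 7 → 10, so m(8) = 10.
  α_5 = 2: Horner steps 7 → 7, so m(2) = 7.
Codeword c = [4, 8, 0, 10, 7] ∈ F_13^5.


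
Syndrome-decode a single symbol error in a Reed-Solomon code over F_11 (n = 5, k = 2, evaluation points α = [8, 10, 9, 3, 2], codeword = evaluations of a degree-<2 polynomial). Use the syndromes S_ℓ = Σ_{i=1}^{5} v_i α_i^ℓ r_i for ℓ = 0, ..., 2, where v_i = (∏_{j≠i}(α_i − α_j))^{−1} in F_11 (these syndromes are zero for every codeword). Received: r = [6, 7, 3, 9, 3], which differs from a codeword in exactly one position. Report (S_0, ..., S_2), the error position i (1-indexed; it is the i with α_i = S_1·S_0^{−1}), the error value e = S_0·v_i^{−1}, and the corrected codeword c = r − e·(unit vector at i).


S = (1, 9, 4), error at position 3, error magnitude e = 2, c = [6, 7, 1, 9, 3].

Step 1: column multipliers v_i = (∏_{j≠i}(α_i − α_j))^{−1} mod 11.
  i = 1 (α = 8): (8−10)(8−9)(8−3)(8−2) = (−2)·(−1)·5·6 = 60 ≡ 5, so v_1 = 5^{−1} = 9 (mod 11).
  i = 2 (α = 10): (10−8)(10−9)(10−3)(10−2) = 2·1·7·8 = 112 ≡ 2, so v_2 = 2^{−1} = 6 (mod 11).
  i = 3 (α = 9): (9−8)(9−10)(9−3)(9−2) = 1·(−1)·6·7 = −42 ≡ 2, so v_3 = 2^{−1} = 6 (mod 11).
  i = 4 (α = 3): (3−8)(3−10)(3−9)(3−2) = (−5)·(−7)·(−6)·1 = −210 ≡ 10, so v_4 = 10^{−1} = 10 (mod 11).
  i = 5 (α = 2): (2−8)(2−10)(2−9)(2−3) = (−6)·(−8)·(−7)·(−1) = 336 ≡ 6, so v_5 = 6^{−1} = 2 (mod 11).
  v = [9, 6, 6, 10, 2].
Step 2: syndromes of r = [6, 7, 3, 9, 3] (all sums mod 11).
  S_0 = Σ v_i r_i = 9·6 + 6·7 + 6·3 + 10·9 + 2·3 = 210 ≡ 1.
  S_1 = Σ v_i α_i r_i = 9·8·6 + 6·10·7 + 6·9·3 + 10·3·9 + 2·2·3 = 1296 ≡ 9.
  α_i^2 mod 11 = [9, 1, 4, 9, 4].
  S_2 = Σ v_i α_i^2 r_i = 9·9·6 + 6·1·7 + 6·4·3 + 10·9·9 + 2·4·3 = 1434 ≡ 4.
  S = (1, 9, 4) ≠ 0, so r is not a codeword (an error is present).
Step 3: locate the error. For a single error e at position i, S_ℓ = v_i·e·α_i^ℓ, so α_err = S_1/S_0.
  S_0^{−1} = 1^{−1} = 1 (mod 11), so α_err = 9·1 = 9 ≡ 9 = α_3. Error position i = 3.
  Consistency check: S_2/S_1 = 4·5 = 20 ≡ 9 = α_err ✓ (single-error assumption holds).
Step 4: error magnitude e = S_0/v_3 = S_0·∏_{j≠3}(α_3 − α_j) = 1·2 = 2 ≡ 2 (mod 11).
Step 5: correct position 3: c_3 = r_3 − e = 3 − 2 ≡ 1 (mod 11). Hence c = [6, 7, 1, 9, 3].
  Check: interpolating c through the α_i gives m(x) = 2 + 6·x (degree < 2) with m(α_i) = c_i for every i, so c is indeed a codeword.


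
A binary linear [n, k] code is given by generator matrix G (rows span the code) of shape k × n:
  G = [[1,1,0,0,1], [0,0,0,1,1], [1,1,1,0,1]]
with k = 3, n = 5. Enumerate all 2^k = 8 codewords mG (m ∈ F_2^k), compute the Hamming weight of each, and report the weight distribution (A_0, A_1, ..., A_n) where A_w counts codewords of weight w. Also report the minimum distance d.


Weight distribution: A_0 = 1, A_1 = 1, A_2 = 1, A_3 = 3, A_4 = 2. Minimum distance d = 1.

Enumerate all 2^3 = 8 messages m ∈ F_2^3.
For each, compute codeword c = mG in F_2^5, then tally its weight.
  m = 000 → c = 00000, weight = 0.
  m = 100 → c = 11001, weight = 3.
  m = 010 → c = 00011, weight = 2.
  m = 110 → c = 11010, weight = 3.
  m = 001 → c = 11101, weight = 4.
  m = 101 → c = 00100, weight = 1.
  m = 011 → c = 11110, weight = 4.
  m = 111 → c = 00111, weight = 3.
Tally weights:
  weight 0: 1 codewords.
  weight 1: 1 codewords.
  weight 2: 1 codewords.
  weight 3: 3 codewords.
  weight 4: 2 codewords.
Minimum distance d = smallest w > 0 with A_w > 0 = 1.
Sanity: Σ A_w = 8 = 2^3 = 8 ✓.


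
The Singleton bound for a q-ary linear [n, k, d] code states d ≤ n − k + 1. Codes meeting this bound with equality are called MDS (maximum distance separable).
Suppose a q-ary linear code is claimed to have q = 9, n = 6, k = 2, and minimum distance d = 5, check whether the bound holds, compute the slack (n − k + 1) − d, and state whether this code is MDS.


Singleton RHS = n − k + 1 = 5, slack = 0, bound satisfied, MDS.

Singleton bound: d ≤ n − k + 1.
Here n = 6, k = 2, so n − k + 1 = 5.
Given d = 5, check d ≤ 5: YES.
Slack = (n − k + 1) − d = 0.
The code is MDS (slack = 0).
Description: the claimed parameters are [6, 2, 5]_9; such a code would be MDS (meets Singleton bound).


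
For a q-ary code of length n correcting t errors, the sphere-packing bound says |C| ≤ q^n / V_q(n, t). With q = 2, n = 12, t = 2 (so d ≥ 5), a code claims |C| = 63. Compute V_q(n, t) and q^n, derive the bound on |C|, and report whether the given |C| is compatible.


V_q(n, t) = 79, q^n = 4096, Hamming bound = 51, |C| = 63 > bound (violated).

Step 1: Compute V_q(n, t) = Σ_{j=0}^2 C(n, j) (q−1)^j.
  j = 0: C(12,0)·(1)^0 = 1·1 = 1.
  j = 1: C(12,1)·(1)^1 = 12·1 = 12.
  j = 2: C(12,2)·(1)^2 = 66·1 = 66.
  V_q(n, t) = 1 + 12 + 66 = 79.
Step 2: q^n = 2^12 = 4096.
Step 3: Hamming bound ⌊q^n / V_q(n,t)⌋ = ⌊4096/79⌋ = 51.
Step 4: Compare |C| = 63 to 51: violated.
The claimed |C| lies above the Hamming bound, so no 2-ary code of length 12 with d ≥ 5 can have 63 codewords.


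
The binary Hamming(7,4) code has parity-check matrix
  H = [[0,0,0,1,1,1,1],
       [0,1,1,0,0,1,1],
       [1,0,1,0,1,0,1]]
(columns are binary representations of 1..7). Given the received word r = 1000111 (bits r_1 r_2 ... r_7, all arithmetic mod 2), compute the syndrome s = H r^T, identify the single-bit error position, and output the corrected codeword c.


s = (1, 0, 1)^T, error position = 5, corrected codeword c = 1000011

Compute s = H r^T mod 2 one row at a time:
  s_1 = 0 + 1 + 1 + 1 = 3 ≡ 1 (mod 2).
  s_2 = 0 + 0 + 1 + 1 = 2 ≡ 0 (mod 2).
  s_3 = 1 + 0 + 1 + 1 = 3 ≡ 1 (mod 2).
s = (1, 0, 1)^T — this equals column 5 of H (binary 101), so error is at position 5.
Correct: flip bit 5 of r = 1000111 to get c = 1000011.


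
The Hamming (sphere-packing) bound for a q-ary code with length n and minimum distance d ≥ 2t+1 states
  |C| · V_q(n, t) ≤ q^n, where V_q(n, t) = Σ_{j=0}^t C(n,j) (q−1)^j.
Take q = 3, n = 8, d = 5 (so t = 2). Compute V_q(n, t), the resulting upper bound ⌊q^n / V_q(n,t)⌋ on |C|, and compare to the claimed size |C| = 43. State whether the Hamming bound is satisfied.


V_q(n, t) = 129, q^n = 6561, Hamming bound = 50, |C| = 43 ≤ bound (satisfied).

Step 1: Compute V_q(n, t) = Σ_{j=0}^2 C(n, j) (q−1)^j.
  j = 0: C(8,0)·(2)^0 = 1·1 = 1.
  j = 1: C(8,1)·(2)^1 = 8·2 = 16.
  j = 2: C(8,2)·(2)^2 = 28·4 = 112.
  V_q(n, t) = 1 + 16 + 112 = 129.
Step 2: q^n = 3^8 = 6561.
Step 3: Hamming bound ⌊q^n / V_q(n,t)⌋ = ⌊6561/129⌋ = 50.
Step 4: Compare |C| = 43 to 50: satisfied.
The claimed |C| lies below the Hamming bound.


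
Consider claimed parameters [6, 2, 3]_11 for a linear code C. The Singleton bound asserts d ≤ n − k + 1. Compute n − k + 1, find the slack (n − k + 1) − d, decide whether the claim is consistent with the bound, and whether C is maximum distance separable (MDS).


Singleton RHS = n − k + 1 = 5, slack = 2, bound satisfied, not MDS.

Singleton bound: d ≤ n − k + 1.
Here n = 6, k = 2, so n − k + 1 = 5.
Given d = 3, check d ≤ 5: YES.
Slack = (n − k + 1) − d = 2.
The code is NOT MDS (slack = 2 > 0).
Description: the claimed parameters are [6, 2, 3]_11; such a code would be non-MDS.


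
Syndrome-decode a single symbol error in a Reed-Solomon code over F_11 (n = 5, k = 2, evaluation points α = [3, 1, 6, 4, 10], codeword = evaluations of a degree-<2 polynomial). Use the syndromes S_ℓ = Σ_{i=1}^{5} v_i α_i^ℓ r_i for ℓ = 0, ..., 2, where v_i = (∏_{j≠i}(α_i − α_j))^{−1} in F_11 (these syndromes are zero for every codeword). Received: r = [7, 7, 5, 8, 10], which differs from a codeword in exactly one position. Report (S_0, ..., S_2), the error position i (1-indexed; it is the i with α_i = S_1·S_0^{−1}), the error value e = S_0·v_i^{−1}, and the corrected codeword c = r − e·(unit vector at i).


S = (7, 10, 8), error at position 1, error magnitude e = 3, c = [4, 7, 5, 8, 10].

Step 1: column multipliers v_i = (∏_{j≠i}(α_i − α_j))^{−1} mod 11.
  i = 1 (α = 3): (3−1)(3−6)(3−4)(3−10) = 2·(−3)·(−1)·(−7) = −42 ≡ 2, so v_1 = 2^{−1} = 6 (mod 11).
  i = 2 (α = 1): (1−3)(1−6)(1−4)(1−10) = (−2)·(−5)·(−3)·(−9) = 270 ≡ 6, so v_2 = 6^{−1} = 2 (mod 11).
  i = 3 (α = 6): (6−3)(6−1)(6−4)(6−10) = 3·5·2·(−4) = −120 ≡ 1, so v_3 = 1^{−1} = 1 (mod 11).
  i = 4 (α = 4): (4−3)(4−1)(4−6)(4−10) = 1·3·(−2)·(−6) = 36 ≡ 3, so v_4 = 3^{−1} = 4 (mod 11).
  i = 5 (α = 10): (10−3)(10−1)(10−6)(10−4) = 7·9·4·6 = 1512 ≡ 5, so v_5 = 5^{−1} = 9 (mod 11).
  v = [6, 2, 1, 4, 9].
Step 2: syndromes of r = [7, 7, 5, 8, 10] (all sums mod 11).
  S_0 = Σ v_i r_i = 6·7 + 2·7 + 1·5 + 4·8 + 9·10 = 183 ≡ 7.
  S_1 = Σ v_i α_i r_i = 6·3·7 + 2·1·7 + 1·6·5 + 4·4·8 + 9·10·10 = 1198 ≡ 10.
  α_i^2 mod 11 = [9, 1, 3, 5, 1].
  S_2 = Σ v_i α_i^2 r_i = 6·9·7 + 2·1·7 + 1·3·5 + 4·5·8 + 9·1·10 = 657 ≡ 8.
  S = (7, 10, 8) ≠ 0, so r is not a codeword (an error is present).
Step 3: locate the error. For a single error e at position i, S_ℓ = v_i·e·α_i^ℓ, so α_err = S_1/S_0.
  S_0^{−1} = 7^{−1} = 8 (mod 11), so α_err = 10·8 = 80 ≡ 3 = α_1. Error position i = 1.
  Consistency check: S_2/S_1 = 8·10 = 80 ≡ 3 = α_err ✓ (single-error assumption holds).
Step 4: error magnitude e = S_0/v_1 = S_0·∏_{j≠1}(α_1 − α_j) = 7·2 = 14 ≡ 3 (mod 11).
Step 5: correct position 1: c_1 = r_1 − e = 7 − 3 ≡ 4 (mod 11). Hence c = [4, 7, 5, 8, 10].
  Check: interpolating c through the α_i gives m(x) = 3 + 4·x (degree < 2) with m(α_i) = c_i for every i, so c is indeed a codeword.


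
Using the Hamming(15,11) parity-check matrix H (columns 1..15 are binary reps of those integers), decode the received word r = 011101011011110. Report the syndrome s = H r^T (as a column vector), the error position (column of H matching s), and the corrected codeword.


s = (0, 1, 1, 0)^T, error position = 6, corrected codeword c = 011100011011110

Compute s = H r^T mod 2 one row at a time:
  s_1 = 1 + 1 + 0 + 1 + 1 + 1 + 1 + 0 = 6 ≡ 0 (mod 2).
  s_2 = 1 + 0 + 1 + 0 + 1 + 1 + 1 + 0 = 5 ≡ 1 (mod 2).
  s_3 = 1 + 1 + 1 + 0 + 0 + 1 + 1 + 0 = 5 ≡ 1 (mod 2).
  s_4 = 0 + 1 + 0 + 0 + 1 + 1 + 1 + 0 = 4 ≡ 0 (mod 2).
s = (0, 1, 1, 0)^T — this equals column 6 of H (binary 0110), so error is at position 6.
Correct: flip bit 6 of r = 011101011011110 to get c = 011100011011110.


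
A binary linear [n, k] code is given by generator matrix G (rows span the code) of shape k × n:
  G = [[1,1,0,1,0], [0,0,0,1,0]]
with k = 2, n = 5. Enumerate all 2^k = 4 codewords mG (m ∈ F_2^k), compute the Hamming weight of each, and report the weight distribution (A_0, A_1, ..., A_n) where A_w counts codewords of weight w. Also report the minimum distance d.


Weight distribution: A_0 = 1, A_1 = 1, A_2 = 1, A_3 = 1. Minimum distance d = 1.

Enumerate all 2^2 = 4 messages m ∈ F_2^2.
For each, compute codeword c = mG in F_2^5, then tally its weight.
  m = 00 → c = 00000, weight = 0.
  m = 10 → c = 11010, weight = 3.
  m = 01 → c = 00010, weight = 1.
  m = 11 → c = 11000, weight = 2.
Tally weights:
  weight 0: 1 codewords.
  weight 1: 1 codewords.
  weight 2: 1 codewords.
  weight 3: 1 codewords.
Minimum distance d = smallest w > 0 with A_w > 0 = 1.
Sanity: Σ A_w = 4 = 2^2 = 4 ✓.


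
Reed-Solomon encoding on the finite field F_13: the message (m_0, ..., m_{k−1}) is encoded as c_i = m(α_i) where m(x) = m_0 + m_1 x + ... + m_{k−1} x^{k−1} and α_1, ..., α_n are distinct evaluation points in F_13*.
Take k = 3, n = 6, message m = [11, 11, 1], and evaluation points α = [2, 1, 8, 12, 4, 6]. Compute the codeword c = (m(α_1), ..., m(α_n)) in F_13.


c = [11, 10, 7, 1, 6, 9]

Message polynomial: m(x) = 11 + 11·x + 1·x^2 (mod 13).
For each evaluation point α_i, compute m(α_i) mod 13:
  α_1 = 2: Horner steps 1 → 0 → 11, so m(2) = 11.
  α_2 = 1: Horner steps 1 → 12 → 10, so m(1) = 10.
  α_3 = 8: Horner steps 1 → 6 → 7, so m(8) = 7.
  α_4 = 12: Horner steps 1 → 10 → 1, so m(12) = 1.
  α_5 = 4: Horner steps 1 → 2 → 6, so m(4) = 6.
  α_6 = 6: Horner steps 1 → 4 → 9, so m(6) = 9.
Codeword c = [11, 10, 7, 1, 6, 9] ∈ F_13^6.


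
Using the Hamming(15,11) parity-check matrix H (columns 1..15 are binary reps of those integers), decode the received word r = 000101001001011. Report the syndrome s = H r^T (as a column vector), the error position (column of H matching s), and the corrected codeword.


s = (0, 1, 1, 0)^T, error position = 6, corrected codeword c = 000100001001011

Compute s = H r^T mod 2 one row at a time:
  s_1 = 0 + 1 + 0 + 0 + 1 + 0 + 1 + 1 = 4 ≡ 0 (mod 2).
  s_2 = 1 + 0 + 1 + 0 + 1 + 0 + 1 + 1 = 5 ≡ 1 (mod 2).
  s_3 = 0 + 0 + 1 + 0 + 0 + 0 + 1 + 1 = 3 ≡ 1 (mod 2).
  s_4 = 0 + 0 + 0 + 0 + 1 + 0 + 0 + 1 = 2 ≡ 0 (mod 2).
s = (0, 1, 1, 0)^T — this equals column 6 of H (binary 0110), so error is at position 6.
Correct: flip bit 6 of r = 000101001001011 to get c = 000100001001011.


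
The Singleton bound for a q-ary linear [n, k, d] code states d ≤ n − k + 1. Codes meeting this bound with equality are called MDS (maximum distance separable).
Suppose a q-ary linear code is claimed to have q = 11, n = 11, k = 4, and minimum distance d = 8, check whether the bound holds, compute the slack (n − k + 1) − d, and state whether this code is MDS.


Singleton RHS = n − k + 1 = 8, slack = 0, bound satisfied, MDS.

Singleton bound: d ≤ n − k + 1.
Here n = 11, k = 4, so n − k + 1 = 8.
Given d = 8, check d ≤ 8: YES.
Slack = (n − k + 1) − d = 0.
The code is MDS (slack = 0).
Description: the claimed parameters are [11, 4, 8]_11; such a code would be MDS (meets Singleton bound).


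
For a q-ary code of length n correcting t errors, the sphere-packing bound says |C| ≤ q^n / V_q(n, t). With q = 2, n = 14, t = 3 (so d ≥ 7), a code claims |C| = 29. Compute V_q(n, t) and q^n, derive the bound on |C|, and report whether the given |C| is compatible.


V_q(n, t) = 470, q^n = 16384, Hamming bound = 34, |C| = 29 ≤ bound (satisfied).

Step 1: Compute V_q(n, t) = Σ_{j=0}^3 C(n, j) (q−1)^j.
  j = 0: C(14,0)·(1)^0 = 1·1 = 1.
  j = 1: C(14,1)·(1)^1 = 14·1 = 14.
  j = 2: C(14,2)·(1)^2 = 91·1 = 91.
  j = 3: C(14,3)·(1)^3 = 364·1 = 364.
  V_q(n, t) = 1 + 14 + 91 + 364 = 470.
Step 2: q^n = 2^14 = 16384.
Step 3: Hamming bound ⌊q^n / V_q(n,t)⌋ = ⌊16384/470⌋ = 34.
Step 4: Compare |C| = 29 to 34: satisfied.
The claimed |C| lies below the Hamming bound.


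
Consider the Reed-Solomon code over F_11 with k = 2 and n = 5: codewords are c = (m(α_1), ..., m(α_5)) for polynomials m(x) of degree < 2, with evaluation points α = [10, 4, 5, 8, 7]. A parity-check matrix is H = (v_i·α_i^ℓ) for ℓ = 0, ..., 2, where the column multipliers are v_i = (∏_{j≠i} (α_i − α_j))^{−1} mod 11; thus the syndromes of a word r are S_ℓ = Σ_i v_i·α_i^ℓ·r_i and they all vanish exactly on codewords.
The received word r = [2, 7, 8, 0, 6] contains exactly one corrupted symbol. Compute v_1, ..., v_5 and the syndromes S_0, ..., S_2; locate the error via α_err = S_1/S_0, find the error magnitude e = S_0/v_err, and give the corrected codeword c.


S = (1, 7, 5), error at position 5, error magnitude e = 7, c = [2, 7, 8, 0, 10].

Step 1: column multipliers v_i = (∏_{j≠i}(α_i − α_j))^{−1} mod 11.
  i = 1 (α = 10): (10−4)(10−5)(10−8)(10−7) = 6·5·2·3 = 180 ≡ 4, so v_1 = 4^{−1} = 3 (mod 11).
  i = 2 (α = 4): (4−10)(4−5)(4−8)(4−7) = (−6)·(−1)·(−4)·(−3) = 72 ≡ 6, so v_2 = 6^{−1} = 2 (mod 11).
  i = 3 (α = 5): (5−10)(5−4)(5−8)(5−7) = (−5)·1·(−3)·(−2) = −30 ≡ 3, so v_3 = 3^{−1} = 4 (mod 11).
  i = 4 (α = 8): (8−10)(8−4)(8−5)(8−7) = (−2)·4·3·1 = −24 ≡ 9, so v_4 = 9^{−1} = 5 (mod 11).
  i = 5 (α = 7): (7−10)(7−4)(7−5)(7−8) = (−3)·3·2·(−1) = 18 ≡ 7, so v_5 = 7^{−1} = 8 (mod 11).
  v = [3, 2, 4, 5, 8].
Step 2: syndromes of r = [2, 7, 8, 0, 6] (all sums mod 11).
  S_0 = Σ v_i r_i = 3·2 + 2·7 + 4·8 + 5·0 + 8·6 = 100 ≡ 1.
  S_1 = Σ v_i α_i r_i = 3·10·2 + 2·4·7 + 4·5·8 + 5·8·0 + 8·7·6 = 612 ≡ 7.
  α_i^2 mod 11 = [1, 5, 3, 9, 5].
  S_2 = Σ v_i α_i^2 r_i = 3·1·2 + 2·5·7 + 4·3·8 + 5·9·0 + 8·5·6 = 412 ≡ 5.
  S = (1, 7, 5) ≠ 0, so r is not a codeword (an error is present).
Step 3: locate the error. For a single error e at position i, S_ℓ = v_i·e·α_i^ℓ, so α_err = S_1/S_0.
  S_0^{−1} = 1^{−1} = 1 (mod 11), so α_err = 7·1 = 7 ≡ 7 = α_5. Error position i = 5.
  Consistency check: S_2/S_1 = 5·8 = 40 ≡ 7 = α_err ✓ (single-error assumption holds).
Step 4: error magnitude e = S_0/v_5 = S_0·∏_{j≠5}(α_5 − α_j) = 1·7 = 7 ≡ 7 (mod 11).
Step 5: correct position 5: c_5 = r_5 − e = 6 − 7 ≡ 10 (mod 11). Hence c = [2, 7, 8, 0, 10].
  Check: interpolating c through the α_i gives m(x) = 3 + 1·x (degree < 2) with m(α_i) = c_i for every i, so c is indeed a codeword.


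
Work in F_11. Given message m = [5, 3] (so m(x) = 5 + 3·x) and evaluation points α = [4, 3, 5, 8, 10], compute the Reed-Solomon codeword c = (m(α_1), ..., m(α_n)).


c = [6, 3, 9, 7, 2]

Message polynomial: m(x) = 5 + 3·x (mod 11).
For each evaluation point α_i, compute m(α_i) mod 11:
  α_1 = 4: Horner steps 3 → 6, so m(4) = 6.
  α_2 = 3: Horner steps 3 → 3, so m(3) = 3.
  α_3 = 5: Horner steps 3 → 9, so m(5) = 9.
  α_4 = 8: Horner steps 3 → 7, so m(8) = 7.
  α_5 = 10: Horner steps 3 → 2, so m(10) = 2.
Codeword c = [6, 3, 9, 7, 2] ∈ F_11^5.


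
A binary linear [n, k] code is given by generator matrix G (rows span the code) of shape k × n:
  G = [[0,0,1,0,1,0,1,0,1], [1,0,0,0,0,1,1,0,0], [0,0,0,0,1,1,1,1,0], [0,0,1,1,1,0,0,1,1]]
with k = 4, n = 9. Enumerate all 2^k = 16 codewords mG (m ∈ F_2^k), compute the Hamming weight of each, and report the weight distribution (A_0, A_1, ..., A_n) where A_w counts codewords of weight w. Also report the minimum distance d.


Weight distribution: A_0 = 1, A_3 = 4, A_4 = 6, A_5 = 4, A_8 = 1. Minimum distance d = 3.

Enumerate all 2^4 = 16 messages m ∈ F_2^4.
For each, compute codeword c = mG in F_2^9, then tally its weight.
  m = 0000 → c = 000000000, weight = 0.
  m = 1000 → c = 001010101, weight = 4.
  m = 0100 → c = 100001100, weight = 3.
  m = 1100 → c = 101011001, weight = 5.
  m = 0010 → c = 000011110, weight = 4.
  m = 1010 → c = 001001011, weight = 4.
  m = 0110 → c = 100010010, weight = 3.
  m = 1110 → c = 101000111, weight = 5.
  m = 0001 → c = 001110011, weight = 5.
  m = 1001 → c = 000100110, weight = 3.
  m = 0101 → c = 101111111, weight = 8.
  m = 1101 → c = 100101010, weight = 4.
  m = 0011 → c = 001101101, weight = 5.
  m = 1011 → c = 000111000, weight = 3.
  m = 0111 → c = 101100001, weight = 4.
  m = 1111 → c = 100110100, weight = 4.
Tally weights:
  weight 0: 1 codewords.
  weight 3: 4 codewords.
  weight 4: 6 codewords.
  weight 5: 4 codewords.
  weight 8: 1 codewords.
Minimum distance d = smallest w > 0 with A_w > 0 = 3.
Sanity: Σ A_w = 16 = 2^4 = 16 ✓.


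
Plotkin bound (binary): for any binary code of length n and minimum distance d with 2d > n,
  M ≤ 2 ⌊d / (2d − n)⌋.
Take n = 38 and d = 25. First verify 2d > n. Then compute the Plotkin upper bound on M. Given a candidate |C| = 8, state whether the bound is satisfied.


Plotkin bound M ≤ 4; given |C| = 8 > bound (violated).

Check applicability: 2d = 50, n = 38.
2d − n = 12 > 0, so Plotkin applies.
Compute d/(2d−n) = 25/12 ≈ 2.0833.
⌊d/(2d−n)⌋ = 2.
Plotkin bound: M ≤ 2·2 = 4.
Given |C| = 8, check: VIOLATED.
This |C| is above the Plotkin bound, so no binary code with n = 38, d = 25 and 8 codewords exists.


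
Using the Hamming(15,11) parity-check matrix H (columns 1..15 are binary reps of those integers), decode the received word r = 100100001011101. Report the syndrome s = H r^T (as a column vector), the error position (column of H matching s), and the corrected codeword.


s = (1, 0, 0, 1)^T, error position = 9, corrected codeword c = 100100000011101

Compute s = H r^T mod 2 one row at a time:
  s_1 = 0 + 1 + 0 + 1 + 1 + 1 + 0 + 1 = 5 ≡ 1 (mod 2).
  s_2 = 1 + 0 + 0 + 0 + 1 + 1 + 0 + 1 = 4 ≡ 0 (mod 2).
  s_3 = 0 + 0 + 0 + 0 + 0 + 1 + 0 + 1 = 2 ≡ 0 (mod 2).
  s_4 = 1 + 0 + 0 + 0 + 1 + 1 + 1 + 1 = 5 ≡ 1 (mod 2).
s = (1, 0, 0, 1)^T — this equals column 9 of H (binary 1001), so error is at position 9.
Correct: flip bit 9 of r = 100100001011101 to get c = 100100000011101.


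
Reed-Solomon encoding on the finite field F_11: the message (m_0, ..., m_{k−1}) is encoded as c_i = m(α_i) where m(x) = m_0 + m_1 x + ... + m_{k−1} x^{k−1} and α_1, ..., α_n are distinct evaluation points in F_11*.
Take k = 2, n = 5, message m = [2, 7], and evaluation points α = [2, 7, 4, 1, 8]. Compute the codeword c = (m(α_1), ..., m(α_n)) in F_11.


c = [5, 7, 8, 9, 3]

Message polynomial: m(x) = 2 + 7·x (mod 11).
For each evaluation point α_i, compute m(α_i) mod 11:
  α_1 = 2: Horner steps 7 → 5, so m(2) = 5.
  α_2 = 7: Horner steps 7 → 7, so m(7) = 7.
  α_3 = 4: Horner steps 7 → 8, so m(4) = 8.
  α_4 = 1: Horner steps 7 → 9, so m(1) = 9.
  α_5 = 8: Horner steps 7 → 3, so m(8) = 3.
Codeword c = [5, 7, 8, 9, 3] ∈ F_11^5.


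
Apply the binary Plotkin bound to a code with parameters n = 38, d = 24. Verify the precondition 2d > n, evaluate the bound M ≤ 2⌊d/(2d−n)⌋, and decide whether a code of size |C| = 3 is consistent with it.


Plotkin bound M ≤ 4; given |C| = 3 ≤ bound (satisfied).

Check applicability: 2d = 48, n = 38.
2d − n = 10 > 0, so Plotkin applies.
Compute d/(2d−n) = 24/10 ≈ 2.4000.
⌊d/(2d−n)⌋ = 2.
Plotkin bound: M ≤ 2·2 = 4.
Given |C| = 3, check: satisfied.
This |C| is below the Plotkin bound.


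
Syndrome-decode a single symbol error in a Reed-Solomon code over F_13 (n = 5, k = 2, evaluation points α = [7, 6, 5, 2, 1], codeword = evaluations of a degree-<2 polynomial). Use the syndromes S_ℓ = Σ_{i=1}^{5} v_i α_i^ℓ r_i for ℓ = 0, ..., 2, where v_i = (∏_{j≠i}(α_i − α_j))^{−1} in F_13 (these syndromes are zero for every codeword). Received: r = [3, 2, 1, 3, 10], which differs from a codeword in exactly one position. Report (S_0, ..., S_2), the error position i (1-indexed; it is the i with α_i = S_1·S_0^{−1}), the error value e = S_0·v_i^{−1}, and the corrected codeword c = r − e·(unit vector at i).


S = (1, 2, 4), error at position 4, error magnitude e = 5, c = [3, 2, 1, 11, 10].

Step 1: column multipliers v_i = (∏_{j≠i}(α_i − α_j))^{−1} mod 13.
  i = 1 (α = 7): (7−6)(7−5)(7−2)(7−1) = 1·2·5·6 = 60 ≡ 8, so v_1 = 8^{−1} = 5 (mod 13).
  i = 2 (α = 6): (6−7)(6−5)(6−2)(6−1) = (−1)·1·4·5 = −20 ≡ 6, so v_2 = 6^{−1} = 11 (mod 13).
  i = 3 (α = 5): (5−7)(5−6)(5−2)(5−1) = (−2)·(−1)·3·4 = 24 ≡ 11, so v_3 = 11^{−1} = 6 (mod 13).
  i = 4 (α = 2): (2−7)(2−6)(2−5)(2−1) = (−5)·(−4)·(−3)·1 = −60 ≡ 5, so v_4 = 5^{−1} = 8 (mod 13).
  i = 5 (α = 1): (1−7)(1−6)(1−5)(1−2) = (−6)·(−5)·(−4)·(−1) = 120 ≡ 3, so v_5 = 3^{−1} = 9 (mod 13).
  v = [5, 11, 6, 8, 9].
Step 2: syndromes of r = [3, 2, 1, 3, 10] (all sums mod 13).
  S_0 = Σ v_i r_i = 5·3 + 11·2 + 6·1 + 8·3 + 9·10 = 157 ≡ 1.
  S_1 = Σ v_i α_i r_i = 5·7·3 + 11·6·2 + 6·5·1 + 8·2·3 + 9·1·10 = 405 ≡ 2.
  α_i^2 mod 13 = [10, 10, 12, 4, 1].
  S_2 = Σ v_i α_i^2 r_i = 5·10·3 + 11·10·2 + 6·12·1 + 8·4·3 + 9·1·10 = 628 ≡ 4.
  S = (1, 2, 4) ≠ 0, so r is not a codeword (an error is present).
Step 3: locate the error. For a single error e at position i, S_ℓ = v_i·e·α_i^ℓ, so α_err = S_1/S_0.
  S_0^{−1} = 1^{−1} = 1 (mod 13), so α_err = 2·1 = 2 ≡ 2 = α_4. Error position i = 4.
  Consistency check: S_2/S_1 = 4·7 = 28 ≡ 2 = α_err ✓ (single-error assumption holds).
Step 4: error magnitude e = S_0/v_4 = S_0·∏_{j≠4}(α_4 − α_j) = 1·5 = 5 ≡ 5 (mod 13).
Step 5: correct position 4: c_4 = r_4 − e = 3 − 5 ≡ 11 (mod 13). Hence c = [3, 2, 1, 11, 10].
  Check: interpolating c through the α_i gives m(x) = 9 + 1·x (degree < 2) with m(α_i) = c_i for every i, so c is indeed a codeword.
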